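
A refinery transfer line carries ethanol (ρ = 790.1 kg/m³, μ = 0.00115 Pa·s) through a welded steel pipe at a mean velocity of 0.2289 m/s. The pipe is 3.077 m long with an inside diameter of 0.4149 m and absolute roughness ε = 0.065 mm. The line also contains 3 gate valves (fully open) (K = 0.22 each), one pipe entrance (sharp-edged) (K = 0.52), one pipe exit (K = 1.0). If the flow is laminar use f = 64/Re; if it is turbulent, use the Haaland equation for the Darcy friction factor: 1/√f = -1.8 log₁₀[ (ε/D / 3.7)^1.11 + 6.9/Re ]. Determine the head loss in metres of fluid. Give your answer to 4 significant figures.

h_f ≈ 0.006219 m

Reynolds number Re = ρVD/μ = 790.1 · 0.2289 · 0.4149 / 0.00115 = 6.525e+04.
Re > 4000 → turbulent. Relative roughness ε/D = 6.5e-05/0.4149 = 0.000157. Haaland: 1/√f = -1.8 log₁₀[(0.000157/3.7)^1.11 + 6.9/6.525e+04] = -1.8 log₁₀[1.4e-05 + 0.000106] = 7.059, so f = 0.02007.
Total minor-loss coefficient ΣK = 3·0.22 + 1·0.52 + 1·1 = 2.18.
ΔP = [f·L/D + ΣK]·(ρV²/2) = [0.02007·3.077/0.4149 + 2.18]·(790.1·0.2289²/2) = [0.1488 + 2.18]·20.7 = 48.2 Pa.
Head loss h_f = ΔP/(ρg) = 48.2/(790.1·9.81) = 0.006219 m.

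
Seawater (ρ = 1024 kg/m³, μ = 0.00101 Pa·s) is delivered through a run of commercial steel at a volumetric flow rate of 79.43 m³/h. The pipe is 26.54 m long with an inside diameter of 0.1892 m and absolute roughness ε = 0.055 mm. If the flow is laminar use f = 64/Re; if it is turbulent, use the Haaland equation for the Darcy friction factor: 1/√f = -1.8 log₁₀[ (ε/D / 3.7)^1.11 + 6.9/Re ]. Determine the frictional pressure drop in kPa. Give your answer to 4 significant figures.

Q = 79.43 m³/h = 79.43/3600 = 0.02206 m³/s.
Cross-sectional area A = πD²/4 = π(0.1892)²/4 = 0.02811 m²; mean velocity V = Q/A = 0.02206/0.02811 = 0.7848 m/s.
Reynolds number Re = ρVD/μ = 1024 · 0.7848 · 0.1892 / 0.00101 = 1.505e+05.
Re > 4000 → turbulent. Relative roughness ε/D = 5.5e-05/0.1892 = 0.000291. Haaland: 1/√f = -1.8 log₁₀[(0.000291/3.7)^1.11 + 6.9/1.505e+05] = -1.8 log₁₀[2.78e-05 + 4.58e-05] = 7.439, so f = 0.01807.
Darcy-Weisbach: ΔP = f(L/D)(ρV²/2) = 0.01807·(26.54/0.1892)·(1024·0.7848²/2) = 0.01807·140.3·315.3 = 799.2 Pa.
ΔP = 799.2 Pa = 0.7992 kPa.

ΔP ≈ 0.7992 kPa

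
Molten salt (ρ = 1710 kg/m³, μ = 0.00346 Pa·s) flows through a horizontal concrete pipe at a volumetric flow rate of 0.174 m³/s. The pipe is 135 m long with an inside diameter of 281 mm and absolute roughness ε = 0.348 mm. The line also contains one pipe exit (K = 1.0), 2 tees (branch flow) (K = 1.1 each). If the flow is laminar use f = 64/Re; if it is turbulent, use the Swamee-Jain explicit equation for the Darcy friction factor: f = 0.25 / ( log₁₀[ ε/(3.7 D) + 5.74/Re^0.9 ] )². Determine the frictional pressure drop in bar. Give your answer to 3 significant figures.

Cross-sectional area A = πD²/4 = π(0.281)²/4 = 0.06202 m²; mean velocity V = Q/A = 0.174/0.06202 = 2.806 m/s.
Reynolds number Re = ρVD/μ = 1710 · 2.806 · 0.281 / 0.00346 = 3.896e+05.
Re > 4000 → turbulent. Relative roughness ε/D = 0.000348/0.281 = 0.00124. Swamee-Jain: f = 0.25/(log₁₀[0.00124/3.7 + 5.74/3.896e+05^0.9])² = 0.25/(log₁₀[0.000335 + 5.34e-05])² = 0.25/(-3.411)² = 0.02149.
Total minor-loss coefficient ΣK = 1·1 + 2·1.1 = 3.2.
ΔP = [f·L/D + ΣK]·(ρV²/2) = [0.02149·135/0.281 + 3.2]·(1710·2.806²/2) = [10.32 + 3.2]·6731 = 9.102e+04 Pa.
ΔP = 9.102e+04 Pa = 0.910 bar.

ΔP ≈ 0.910 bar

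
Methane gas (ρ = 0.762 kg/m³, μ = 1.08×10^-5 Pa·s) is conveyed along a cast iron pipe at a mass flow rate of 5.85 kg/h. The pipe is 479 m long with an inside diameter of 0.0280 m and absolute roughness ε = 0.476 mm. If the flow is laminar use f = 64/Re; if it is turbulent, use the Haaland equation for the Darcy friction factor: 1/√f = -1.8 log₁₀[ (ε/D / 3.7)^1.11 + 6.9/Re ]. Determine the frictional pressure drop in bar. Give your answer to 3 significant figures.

ṁ = 5.85 kg/h = 5.85/3600 = 0.001625 kg/s.
A = πD²/4 = π(0.028)²/4 = 0.0006158 m²; mean velocity V = ṁ/(ρA) = 0.001625/(0.762 · 0.0006158) = 3.463 m/s.
Reynolds number Re = ρVD/μ = 0.762 · 3.463 · 0.028 / 1.08e-05 = 6842.
Re > 4000 → turbulent. Relative roughness ε/D = 0.000476/0.028 = 0.017. Haaland: 1/√f = -1.8 log₁₀[(0.017/3.7)^1.11 + 6.9/6842] = -1.8 log₁₀[0.00254 + 0.00101] = 4.41, so f = 0.05143.
Darcy-Weisbach: ΔP = f(L/D)(ρV²/2) = 0.05143·(479/0.028)·(0.762·3.463²/2) = 0.05143·1.711e+04·4.57 = 4021 Pa.
ΔP = 4021 Pa = 0.0402 bar.

ΔP ≈ 0.0402 bar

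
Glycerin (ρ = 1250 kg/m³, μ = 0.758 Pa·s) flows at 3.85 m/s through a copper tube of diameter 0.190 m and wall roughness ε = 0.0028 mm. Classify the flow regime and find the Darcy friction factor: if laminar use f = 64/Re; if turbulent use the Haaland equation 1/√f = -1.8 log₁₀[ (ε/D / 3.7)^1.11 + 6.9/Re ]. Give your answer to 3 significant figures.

Re = ρVD/μ = 1250·3.85·0.19/0.758 = 1206.
Re < 2300 → laminar, so f = 64/Re = 0.05305 (roughness is irrelevant in laminar flow).

f ≈ 0.0531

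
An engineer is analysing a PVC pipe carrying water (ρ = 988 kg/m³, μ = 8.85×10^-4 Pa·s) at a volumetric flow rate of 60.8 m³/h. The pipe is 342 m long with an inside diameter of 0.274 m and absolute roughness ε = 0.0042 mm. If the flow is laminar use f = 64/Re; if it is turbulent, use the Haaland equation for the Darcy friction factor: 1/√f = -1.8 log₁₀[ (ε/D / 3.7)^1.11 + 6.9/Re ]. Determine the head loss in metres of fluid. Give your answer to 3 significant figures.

h_f ≈ 0.0959 m

Q = 60.8 m³/h = 60.8/3600 = 0.01689 m³/s.
Cross-sectional area A = πD²/4 = π(0.274)²/4 = 0.05896 m²; mean velocity V = Q/A = 0.01689/0.05896 = 0.2864 m/s.
Reynolds number Re = ρVD/μ = 988 · 0.2864 · 0.274 / 0.000885 = 8.761e+04.
Re > 4000 → turbulent. Relative roughness ε/D = 4.2e-06/0.274 = 1.53e-05. Haaland: 1/√f = -1.8 log₁₀[(1.53e-05/3.7)^1.11 + 6.9/8.761e+04] = -1.8 log₁₀[1.06e-06 + 7.88e-05] = 7.376, so f = 0.01838.
Darcy-Weisbach: ΔP = f(L/D)(ρV²/2) = 0.01838·(342/0.274)·(988·0.2864²/2) = 0.01838·1248·40.53 = 929.7 Pa.
Head loss h_f = ΔP/(ρg) = 929.7/(988·9.81) = 0.0959 m.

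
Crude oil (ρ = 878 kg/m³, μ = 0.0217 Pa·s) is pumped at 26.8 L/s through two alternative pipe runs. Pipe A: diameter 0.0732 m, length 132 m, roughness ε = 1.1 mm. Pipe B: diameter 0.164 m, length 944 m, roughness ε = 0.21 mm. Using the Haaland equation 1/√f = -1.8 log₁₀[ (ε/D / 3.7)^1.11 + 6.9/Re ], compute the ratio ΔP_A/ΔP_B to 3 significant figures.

ΔP_A/ΔP_B ≈ 10.7

Pipe A: V = Q/A = 0.0268/0.004208 = 6.368 m/s; Re = 1.886e+04; ε/D = 0.015; Haaland → f = 0.04608; ΔP_A = f(L/D)(ρV²/2) = 1.479e+06 Pa.
Pipe B: V = Q/A = 0.0268/0.02112 = 1.269 m/s; Re = 8419; ε/D = 0.00128; Haaland → f = 0.03393; ΔP_B = f(L/D)(ρV²/2) = 1.38e+05 Pa.
ΔP_A/ΔP_B = 1.479e+06/1.38e+05 = 10.7.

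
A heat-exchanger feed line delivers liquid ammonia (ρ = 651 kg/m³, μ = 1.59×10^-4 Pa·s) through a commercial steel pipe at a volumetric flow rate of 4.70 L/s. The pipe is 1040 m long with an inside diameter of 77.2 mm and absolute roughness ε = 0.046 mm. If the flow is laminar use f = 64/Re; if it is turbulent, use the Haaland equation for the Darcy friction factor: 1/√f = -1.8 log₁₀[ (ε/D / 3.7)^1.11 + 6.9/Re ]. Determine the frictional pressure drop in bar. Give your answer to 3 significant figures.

ΔP ≈ 0.820 bar

Q = 4.70 L/s = 4.70/1000 = 0.0047 m³/s.
Cross-sectional area A = πD²/4 = π(0.0772)²/4 = 0.004681 m²; mean velocity V = Q/A = 0.0047/0.004681 = 1.004 m/s.
Reynolds number Re = ρVD/μ = 651 · 1.004 · 0.0772 / 0.000159 = 3.174e+05.
Re > 4000 → turbulent. Relative roughness ε/D = 4.6e-05/0.0772 = 0.000596. Haaland: 1/√f = -1.8 log₁₀[(0.000596/3.7)^1.11 + 6.9/3.174e+05] = -1.8 log₁₀[6.16e-05 + 2.17e-05] = 7.342, so f = 0.01855.
Darcy-Weisbach: ΔP = f(L/D)(ρV²/2) = 0.01855·(1040/0.0772)·(651·1.004²/2) = 0.01855·1.347e+04·328.2 = 8.201e+04 Pa.
ΔP = 8.201e+04 Pa = 0.820 bar.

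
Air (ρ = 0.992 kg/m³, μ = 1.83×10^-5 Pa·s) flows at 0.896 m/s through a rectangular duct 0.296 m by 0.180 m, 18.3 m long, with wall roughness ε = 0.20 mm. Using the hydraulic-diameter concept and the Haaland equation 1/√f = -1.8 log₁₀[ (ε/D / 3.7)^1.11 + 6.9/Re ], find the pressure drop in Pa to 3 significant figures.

Hydraulic diameter D_h = 4A/P = 4·(0.296·0.18)/(2·(0.296+0.18)) = 0.2131/0.952 = 0.2239 m.
Re = ρVD_h/μ = 0.992·0.896·0.2239/1.83e-05 = 1.087e+04.
ε/D_h = 0.0002/0.2239 = 0.000893; Haaland gives 1/√f = -1.8 log₁₀[9.66e-05+0.000635] = 5.645, so f = 0.03138.
ΔP = f(L/D_h)(ρV²/2) = 0.03138·18.3/0.2239·0.3982 = 1.022 Pa.

ΔP ≈ 1.02 Pa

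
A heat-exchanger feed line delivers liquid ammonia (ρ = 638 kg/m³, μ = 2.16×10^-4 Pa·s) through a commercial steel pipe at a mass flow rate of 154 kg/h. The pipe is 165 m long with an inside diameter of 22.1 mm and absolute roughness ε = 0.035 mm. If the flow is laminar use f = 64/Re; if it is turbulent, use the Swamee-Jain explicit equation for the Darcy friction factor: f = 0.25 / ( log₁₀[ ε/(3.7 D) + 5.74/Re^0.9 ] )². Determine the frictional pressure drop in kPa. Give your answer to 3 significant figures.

ΔP ≈ 2.38 kPa

ṁ = 154 kg/h = 154/3600 = 0.04278 kg/s.
A = πD²/4 = π(0.0221)²/4 = 0.0003836 m²; mean velocity V = ṁ/(ρA) = 0.04278/(638 · 0.0003836) = 0.1748 m/s.
Reynolds number Re = ρVD/μ = 638 · 0.1748 · 0.0221 / 0.000216 = 1.141e+04.
Re > 4000 → turbulent. Relative roughness ε/D = 3.5e-05/0.0221 = 0.00158. Swamee-Jain: f = 0.25/(log₁₀[0.00158/3.7 + 5.74/1.141e+04^0.9])² = 0.25/(log₁₀[0.000428 + 0.00128])² = 0.25/(-2.767)² = 0.03264.
Darcy-Weisbach: ΔP = f(L/D)(ρV²/2) = 0.03264·(165/0.0221)·(638·0.1748²/2) = 0.03264·7466·9.746 = 2375 Pa.
ΔP = 2375 Pa = 2.38 kPa.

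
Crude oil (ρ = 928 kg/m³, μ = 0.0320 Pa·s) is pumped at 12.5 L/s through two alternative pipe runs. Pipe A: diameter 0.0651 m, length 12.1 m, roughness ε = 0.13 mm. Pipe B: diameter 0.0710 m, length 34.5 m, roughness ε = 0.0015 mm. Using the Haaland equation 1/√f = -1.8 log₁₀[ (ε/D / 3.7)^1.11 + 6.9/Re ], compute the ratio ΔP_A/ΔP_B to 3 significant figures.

Pipe A: V = Q/A = 0.0125/0.003329 = 3.755 m/s; Re = 7090; ε/D = 0.002; Haaland → f = 0.03626; ΔP_A = f(L/D)(ρV²/2) = 4.41e+04 Pa.
Pipe B: V = Q/A = 0.0125/0.003959 = 3.157 m/s; Re = 6501; ε/D = 2.11e-05; Haaland → f = 0.03491; ΔP_B = f(L/D)(ρV²/2) = 7.845e+04 Pa.
ΔP_A/ΔP_B = 4.41e+04/7.845e+04 = 0.562.

ΔP_A/ΔP_B ≈ 0.562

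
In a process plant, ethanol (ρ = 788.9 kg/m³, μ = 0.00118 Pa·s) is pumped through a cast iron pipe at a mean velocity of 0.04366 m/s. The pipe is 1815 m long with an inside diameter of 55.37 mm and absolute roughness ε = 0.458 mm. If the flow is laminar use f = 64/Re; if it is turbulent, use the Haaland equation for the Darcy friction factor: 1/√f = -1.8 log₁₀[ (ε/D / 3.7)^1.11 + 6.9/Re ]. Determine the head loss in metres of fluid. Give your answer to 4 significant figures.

h_f ≈ 0.1261 m

Reynolds number Re = ρVD/μ = 788.9 · 0.04366 · 0.05537 / 0.00118 = 1616.
Re < 2300 → laminar flow, so f = 64/Re = 64/1616 = 0.0396 (the turbulent correlation is not needed).
Darcy-Weisbach: ΔP = f(L/D)(ρV²/2) = 0.0396·(1815/0.05537)·(788.9·0.04366²/2) = 0.0396·3.278e+04·0.7519 = 976 Pa.
Head loss h_f = ΔP/(ρg) = 976/(788.9·9.81) = 0.1261 m.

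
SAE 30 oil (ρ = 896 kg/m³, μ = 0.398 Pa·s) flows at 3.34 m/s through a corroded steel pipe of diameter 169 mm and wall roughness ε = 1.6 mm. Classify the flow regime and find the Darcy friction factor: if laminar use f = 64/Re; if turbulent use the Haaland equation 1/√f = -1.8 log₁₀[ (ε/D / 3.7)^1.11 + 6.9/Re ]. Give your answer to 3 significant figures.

Re = ρVD/μ = 896·3.34·0.169/0.398 = 1271.
Re < 2300 → laminar, so f = 64/Re = 0.05036 (roughness is irrelevant in laminar flow).

f ≈ 0.0504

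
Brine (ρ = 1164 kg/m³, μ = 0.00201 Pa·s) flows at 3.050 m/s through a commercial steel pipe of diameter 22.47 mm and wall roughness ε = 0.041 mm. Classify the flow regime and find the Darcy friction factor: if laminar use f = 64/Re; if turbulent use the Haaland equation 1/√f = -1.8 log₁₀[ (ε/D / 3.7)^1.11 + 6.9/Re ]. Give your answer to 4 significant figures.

f ≈ 0.02651

Re = ρVD/μ = 1164·3.05·0.02247/0.00201 = 3.969e+04.
Re > 4000 → turbulent. ε/D = 4.1e-05/0.02247 = 0.00182; Haaland: 1/√f = -1.8 log₁₀[0.000213 + 0.000174] = 6.142, so f = 0.02651.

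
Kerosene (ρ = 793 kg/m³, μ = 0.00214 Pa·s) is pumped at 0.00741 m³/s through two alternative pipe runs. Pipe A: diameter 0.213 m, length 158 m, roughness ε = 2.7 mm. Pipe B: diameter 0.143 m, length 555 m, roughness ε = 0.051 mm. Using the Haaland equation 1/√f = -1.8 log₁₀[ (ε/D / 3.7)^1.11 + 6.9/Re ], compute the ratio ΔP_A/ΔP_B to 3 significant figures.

Pipe A: V = Q/A = 0.00741/0.03563 = 0.208 m/s; Re = 1.641e+04; ε/D = 0.0127; Haaland → f = 0.04406; ΔP_A = f(L/D)(ρV²/2) = 560.4 Pa.
Pipe B: V = Q/A = 0.00741/0.01606 = 0.4614 m/s; Re = 2.445e+04; ε/D = 0.000357; Haaland → f = 0.02521; ΔP_B = f(L/D)(ρV²/2) = 8259 Pa.
ΔP_A/ΔP_B = 560.4/8259 = 0.0678.

ΔP_A/ΔP_B ≈ 0.0678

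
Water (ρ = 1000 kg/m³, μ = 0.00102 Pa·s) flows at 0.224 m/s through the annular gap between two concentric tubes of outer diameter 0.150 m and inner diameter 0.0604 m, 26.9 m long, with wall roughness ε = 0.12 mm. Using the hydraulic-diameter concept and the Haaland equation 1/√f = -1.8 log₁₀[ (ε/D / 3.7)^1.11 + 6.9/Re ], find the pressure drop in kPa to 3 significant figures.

Hydraulic diameter D_h = 4A/P = D_o - D_i = 0.15 - 0.0604 = 0.0896 m.
Re = ρVD_h/μ = 1000·0.224·0.0896/0.00102 = 1.968e+04.
ε/D_h = 0.00012/0.0896 = 0.00134; Haaland gives 1/√f = -1.8 log₁₀[0.000151+0.000351] = 5.939, so f = 0.02835.
ΔP = f(L/D_h)(ρV²/2) = 0.02835·26.9/0.0896·25.09 = 213.6 Pa.
ΔP = 0.214 kPa.

ΔP ≈ 0.214 kPa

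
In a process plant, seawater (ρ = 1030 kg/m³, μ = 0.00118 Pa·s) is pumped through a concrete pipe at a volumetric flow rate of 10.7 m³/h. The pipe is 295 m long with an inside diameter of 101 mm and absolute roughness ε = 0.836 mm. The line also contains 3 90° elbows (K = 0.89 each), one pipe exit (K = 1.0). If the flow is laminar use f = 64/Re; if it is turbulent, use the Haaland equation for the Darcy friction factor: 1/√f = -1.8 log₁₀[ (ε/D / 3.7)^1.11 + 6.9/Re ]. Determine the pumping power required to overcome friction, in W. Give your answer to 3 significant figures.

P ≈ 23.9 W

Q = 10.7 m³/h = 10.7/3600 = 0.002972 m³/s.
Cross-sectional area A = πD²/4 = π(0.101)²/4 = 0.008012 m²; mean velocity V = Q/A = 0.002972/0.008012 = 0.371 m/s.
Reynolds number Re = ρVD/μ = 1030 · 0.371 · 0.101 / 0.00118 = 3.271e+04.
Re > 4000 → turbulent. Relative roughness ε/D = 0.000836/0.101 = 0.00828. Haaland: 1/√f = -1.8 log₁₀[(0.00828/3.7)^1.11 + 6.9/3.271e+04] = -1.8 log₁₀[0.00114 + 0.000211] = 5.163, so f = 0.03751.
Total minor-loss coefficient ΣK = 3·0.89 + 1·1 = 3.67.
ΔP = [f·L/D + ΣK]·(ρV²/2) = [0.03751·295/0.101 + 3.67]·(1030·0.371²/2) = [109.6 + 3.67]·70.88 = 8026 Pa.
Pumping power P = QΔP = 0.002972·8026 = 23.86 W = 23.9 W.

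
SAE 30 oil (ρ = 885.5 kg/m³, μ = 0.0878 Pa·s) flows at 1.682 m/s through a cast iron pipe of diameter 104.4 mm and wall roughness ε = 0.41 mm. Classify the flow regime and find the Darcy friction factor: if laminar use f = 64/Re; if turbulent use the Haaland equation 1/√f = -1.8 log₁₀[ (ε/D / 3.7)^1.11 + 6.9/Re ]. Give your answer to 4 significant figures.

f ≈ 0.03614

Re = ρVD/μ = 885.5·1.682·0.1044/0.0878 = 1771.
Re < 2300 → laminar, so f = 64/Re = 0.03614 (roughness is irrelevant in laminar flow).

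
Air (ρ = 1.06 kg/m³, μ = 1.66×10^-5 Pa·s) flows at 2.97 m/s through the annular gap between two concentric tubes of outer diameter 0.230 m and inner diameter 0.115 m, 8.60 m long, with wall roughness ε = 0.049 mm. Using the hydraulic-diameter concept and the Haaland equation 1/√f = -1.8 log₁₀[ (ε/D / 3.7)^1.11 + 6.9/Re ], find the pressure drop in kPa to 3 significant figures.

Hydraulic diameter D_h = 4A/P = D_o - D_i = 0.23 - 0.115 = 0.115 m.
Re = ρVD_h/μ = 1.06·2.97·0.115/1.66e-05 = 2.181e+04.
ε/D_h = 4.9e-05/0.115 = 0.000426; Haaland gives 1/√f = -1.8 log₁₀[4.25e-05+0.000316] = 6.201, so f = 0.026.
ΔP = f(L/D_h)(ρV²/2) = 0.026·8.6/0.115·4.675 = 9.092 Pa.
ΔP = 0.00909 kPa.

ΔP ≈ 0.00909 kPa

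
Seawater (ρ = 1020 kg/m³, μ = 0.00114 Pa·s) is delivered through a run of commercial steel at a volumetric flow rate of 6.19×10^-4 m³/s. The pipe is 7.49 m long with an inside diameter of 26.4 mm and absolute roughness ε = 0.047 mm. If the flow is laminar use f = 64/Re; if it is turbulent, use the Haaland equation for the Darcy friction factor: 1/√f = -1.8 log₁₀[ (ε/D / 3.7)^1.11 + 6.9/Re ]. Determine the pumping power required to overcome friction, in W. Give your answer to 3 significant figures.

P ≈ 3.18 W

Cross-sectional area A = πD²/4 = π(0.0264)²/4 = 0.0005474 m²; mean velocity V = Q/A = 0.000619/0.0005474 = 1.131 m/s.
Reynolds number Re = ρVD/μ = 1020 · 1.131 · 0.0264 / 0.00114 = 2.671e+04.
Re > 4000 → turbulent. Relative roughness ε/D = 4.7e-05/0.0264 = 0.00178. Haaland: 1/√f = -1.8 log₁₀[(0.00178/3.7)^1.11 + 6.9/2.671e+04] = -1.8 log₁₀[0.000208 + 0.000258] = 5.997, so f = 0.02781.
Darcy-Weisbach: ΔP = f(L/D)(ρV²/2) = 0.02781·(7.49/0.0264)·(1020·1.131²/2) = 0.02781·283.7·652.2 = 5145 Pa.
Pumping power P = QΔP = 0.000619·5145 = 3.185 W = 3.18 W.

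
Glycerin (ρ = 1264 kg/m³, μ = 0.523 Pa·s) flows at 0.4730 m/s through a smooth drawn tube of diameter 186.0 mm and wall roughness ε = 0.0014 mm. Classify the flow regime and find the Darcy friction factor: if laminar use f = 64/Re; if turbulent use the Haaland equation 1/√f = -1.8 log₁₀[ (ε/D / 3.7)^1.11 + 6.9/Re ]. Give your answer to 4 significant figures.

f ≈ 0.3010

Re = ρVD/μ = 1264·0.473·0.186/0.523 = 212.6.
Re < 2300 → laminar, so f = 64/Re = 0.301 (roughness is irrelevant in laminar flow).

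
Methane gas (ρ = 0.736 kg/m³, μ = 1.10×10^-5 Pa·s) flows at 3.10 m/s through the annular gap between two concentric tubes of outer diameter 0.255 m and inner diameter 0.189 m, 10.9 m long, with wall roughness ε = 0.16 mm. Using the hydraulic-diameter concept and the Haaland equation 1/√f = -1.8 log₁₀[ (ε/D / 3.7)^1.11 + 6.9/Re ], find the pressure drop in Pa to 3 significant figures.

Hydraulic diameter D_h = 4A/P = D_o - D_i = 0.255 - 0.189 = 0.066 m.
Re = ρVD_h/μ = 0.736·3.1·0.066/1.1e-05 = 1.369e+04.
ε/D_h = 0.00016/0.066 = 0.00242; Haaland gives 1/√f = -1.8 log₁₀[0.000293+0.000504] = 5.578, so f = 0.03214.
ΔP = f(L/D_h)(ρV²/2) = 0.03214·10.9/0.066·3.536 = 18.77 Pa.

ΔP ≈ 18.8 Pa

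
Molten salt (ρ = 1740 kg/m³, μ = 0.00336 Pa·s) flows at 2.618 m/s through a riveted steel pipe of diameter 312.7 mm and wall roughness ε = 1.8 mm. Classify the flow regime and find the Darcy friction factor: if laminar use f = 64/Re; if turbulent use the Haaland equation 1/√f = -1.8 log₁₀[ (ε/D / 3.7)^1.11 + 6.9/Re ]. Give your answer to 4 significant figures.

Re = ρVD/μ = 1740·2.618·0.3127/0.00336 = 4.239e+05.
Re > 4000 → turbulent. ε/D = 0.0018/0.3127 = 0.00576; Haaland: 1/√f = -1.8 log₁₀[0.000764 + 1.63e-05] = 5.594, so f = 0.03196.

f ≈ 0.03196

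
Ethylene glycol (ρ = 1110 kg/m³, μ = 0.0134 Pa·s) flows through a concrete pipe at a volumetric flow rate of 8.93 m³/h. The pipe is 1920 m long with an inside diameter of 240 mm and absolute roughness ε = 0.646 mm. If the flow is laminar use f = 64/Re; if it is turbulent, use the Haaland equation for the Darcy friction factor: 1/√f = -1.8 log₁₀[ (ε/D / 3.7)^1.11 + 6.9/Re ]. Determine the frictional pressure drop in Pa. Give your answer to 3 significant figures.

Q = 8.93 m³/h = 8.93/3600 = 0.002481 m³/s.
Cross-sectional area A = πD²/4 = π(0.24)²/4 = 0.04524 m²; mean velocity V = Q/A = 0.002481/0.04524 = 0.05483 m/s.
Reynolds number Re = ρVD/μ = 1110 · 0.05483 · 0.24 / 0.0134 = 1090.
Re < 2300 → laminar flow, so f = 64/Re = 64/1090 = 0.05871 (the turbulent correlation is not needed).
Darcy-Weisbach: ΔP = f(L/D)(ρV²/2) = 0.05871·(1920/0.24)·(1110·0.05483²/2) = 0.05871·8000·1.669 = 783.7 Pa.

ΔP ≈ 784 Pa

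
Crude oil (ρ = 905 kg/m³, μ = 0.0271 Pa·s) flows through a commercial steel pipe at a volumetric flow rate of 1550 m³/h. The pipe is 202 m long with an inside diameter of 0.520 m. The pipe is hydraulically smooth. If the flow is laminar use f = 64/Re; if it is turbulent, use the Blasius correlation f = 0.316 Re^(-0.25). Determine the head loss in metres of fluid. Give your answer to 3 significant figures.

Q = 1550 m³/h = 1550/3600 = 0.4306 m³/s.
Cross-sectional area A = πD²/4 = π(0.52)²/4 = 0.2124 m²; mean velocity V = Q/A = 0.4306/0.2124 = 2.027 m/s.
Reynolds number Re = ρVD/μ = 905 · 2.027 · 0.52 / 0.0271 = 3.521e+04.
Re > 4000 → turbulent. Smooth-pipe (Blasius): f = 0.316 Re^(-0.25) = 0.316/(3.521e+04)^0.25 = 0.02307.
Darcy-Weisbach: ΔP = f(L/D)(ρV²/2) = 0.02307·(202/0.52)·(905·2.027²/2) = 0.02307·388.5·1860 = 1.667e+04 Pa.
Head loss h_f = ΔP/(ρg) = 1.667e+04/(905·9.81) = 1.88 m.

h_f ≈ 1.88 m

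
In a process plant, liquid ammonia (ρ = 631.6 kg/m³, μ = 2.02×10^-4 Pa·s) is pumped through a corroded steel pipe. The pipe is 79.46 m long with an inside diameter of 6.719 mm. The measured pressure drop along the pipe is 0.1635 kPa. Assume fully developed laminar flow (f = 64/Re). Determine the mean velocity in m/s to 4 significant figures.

V ≈ 0.01437 m/s

For laminar flow, f = 64/Re with Re = ρVD/μ, so Darcy-Weisbach reduces to ΔP = 32μLV/D². Solving for V: V = ΔP·D²/(32μL) = 163.5·(0.006719)²/(32·0.000202·79.46) = 0.01437 m/s.
Check: Re = ρVD/μ = 631.6·0.01437·0.006719/0.000202 = 301.9 < 2300, so the laminar assumption holds.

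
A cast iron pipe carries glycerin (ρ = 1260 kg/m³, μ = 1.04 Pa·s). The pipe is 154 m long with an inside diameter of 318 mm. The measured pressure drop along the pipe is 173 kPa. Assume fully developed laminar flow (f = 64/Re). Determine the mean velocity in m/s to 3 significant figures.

V ≈ 3.41 m/s

For laminar flow, f = 64/Re with Re = ρVD/μ, so Darcy-Weisbach reduces to ΔP = 32μLV/D². Solving for V: V = ΔP·D²/(32μL) = 1.73e+05·(0.318)²/(32·1.04·154) = 3.413 m/s.
Check: Re = ρVD/μ = 1260·3.413·0.318/1.04 = 1315 < 2300, so the laminar assumption holds.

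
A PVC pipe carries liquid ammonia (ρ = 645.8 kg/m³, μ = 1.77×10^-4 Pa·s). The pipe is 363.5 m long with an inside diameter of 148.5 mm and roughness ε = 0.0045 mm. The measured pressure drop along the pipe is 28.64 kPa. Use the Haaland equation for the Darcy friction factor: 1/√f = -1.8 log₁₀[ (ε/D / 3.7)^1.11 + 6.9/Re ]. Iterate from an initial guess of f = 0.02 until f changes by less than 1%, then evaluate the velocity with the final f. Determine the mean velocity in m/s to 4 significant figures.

Rearranging Darcy-Weisbach: V = √(2·ΔP·D/(f·L·ρ)). With ε/D = 4.5e-06/0.1485 = 3.03e-05, iterate starting from f = 0.02:
  f = 0.02 → V = √(2·2.864e+04·0.1485/(0.02·363.5·645.8)) = 1.346 m/s; Re = ρVD/μ = 7.293e+05; f → 0.01269
  f = 0.01269 → V = 1.69 m/s; Re = 9.154e+05; f → 0.0123
  f = 0.0123 → V = 1.716 m/s; Re = 9.299e+05; f → 0.01228
Converged (Δf/f < 1%). With the final f = 0.01228: V = √(2·2.864e+04·0.1485/(0.01228·363.5·645.8)) = 1.718 m/s.

V ≈ 1.718 m/s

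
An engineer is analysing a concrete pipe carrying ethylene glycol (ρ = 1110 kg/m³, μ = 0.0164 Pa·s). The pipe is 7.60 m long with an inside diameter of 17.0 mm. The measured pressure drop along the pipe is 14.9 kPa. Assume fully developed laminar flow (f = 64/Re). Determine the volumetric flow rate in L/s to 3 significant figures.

For laminar flow, f = 64/Re with Re = ρVD/μ, so Darcy-Weisbach reduces to ΔP = 32μLV/D². Solving for V: V = ΔP·D²/(32μL) = 1.49e+04·(0.017)²/(32·0.0164·7.6) = 1.08 m/s.
Check: Re = ρVD/μ = 1110·1.08·0.017/0.0164 = 1242 < 2300, so the laminar assumption holds.
Q = V·A = 1.08·(π/4·0.017²) = 0.0002451 m³/s = 0.245 L/s.

Q ≈ 0.245 L/s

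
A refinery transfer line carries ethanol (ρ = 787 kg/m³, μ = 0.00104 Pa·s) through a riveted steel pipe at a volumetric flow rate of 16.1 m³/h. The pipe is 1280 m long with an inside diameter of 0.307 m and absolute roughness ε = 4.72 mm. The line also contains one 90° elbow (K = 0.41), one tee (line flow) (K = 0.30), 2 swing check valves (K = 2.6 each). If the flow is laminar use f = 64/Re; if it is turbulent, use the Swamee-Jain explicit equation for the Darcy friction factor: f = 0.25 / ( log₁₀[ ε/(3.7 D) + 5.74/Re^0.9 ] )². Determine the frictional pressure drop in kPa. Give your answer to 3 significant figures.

Q = 16.1 m³/h = 16.1/3600 = 0.004472 m³/s.
Cross-sectional area A = πD²/4 = π(0.307)²/4 = 0.07402 m²; mean velocity V = Q/A = 0.004472/0.07402 = 0.06042 m/s.
Reynolds number Re = ρVD/μ = 787 · 0.06042 · 0.307 / 0.00104 = 1.404e+04.
Re > 4000 → turbulent. Relative roughness ε/D = 0.00472/0.307 = 0.0154. Swamee-Jain: f = 0.25/(log₁₀[0.0154/3.7 + 5.74/1.404e+04^0.9])² = 0.25/(log₁₀[0.00416 + 0.00106])² = 0.25/(-2.282)² = 0.04799.
Total minor-loss coefficient ΣK = 1·0.41 + 1·0.3 + 2·2.6 = 5.91.
ΔP = [f·L/D + ΣK]·(ρV²/2) = [0.04799·1280/0.307 + 5.91]·(787·0.06042²/2) = [200.1 + 5.91]·1.436 = 295.9 Pa.
ΔP = 295.9 Pa = 0.296 kPa.

ΔP ≈ 0.296 kPa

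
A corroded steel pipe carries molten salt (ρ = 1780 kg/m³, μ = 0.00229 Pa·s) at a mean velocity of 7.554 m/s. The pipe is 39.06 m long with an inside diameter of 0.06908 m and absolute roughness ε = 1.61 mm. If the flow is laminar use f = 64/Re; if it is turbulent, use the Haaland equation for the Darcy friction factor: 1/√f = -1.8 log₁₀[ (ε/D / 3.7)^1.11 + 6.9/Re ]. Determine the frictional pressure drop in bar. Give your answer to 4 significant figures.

Reynolds number Re = ρVD/μ = 1780 · 7.554 · 0.06908 / 0.00229 = 4.056e+05.
Re > 4000 → turbulent. Relative roughness ε/D = 0.00161/0.06908 = 0.0233. Haaland: 1/√f = -1.8 log₁₀[(0.0233/3.7)^1.11 + 6.9/4.056e+05] = -1.8 log₁₀[0.00361 + 1.7e-05] = 4.393, so f = 0.05181.
Darcy-Weisbach: ΔP = f(L/D)(ρV²/2) = 0.05181·(39.06/0.06908)·(1780·7.554²/2) = 0.05181·565.4·5.079e+04 = 1.488e+06 Pa.
ΔP = 1.488e+06 Pa = 14.88 bar.

ΔP ≈ 14.88 bar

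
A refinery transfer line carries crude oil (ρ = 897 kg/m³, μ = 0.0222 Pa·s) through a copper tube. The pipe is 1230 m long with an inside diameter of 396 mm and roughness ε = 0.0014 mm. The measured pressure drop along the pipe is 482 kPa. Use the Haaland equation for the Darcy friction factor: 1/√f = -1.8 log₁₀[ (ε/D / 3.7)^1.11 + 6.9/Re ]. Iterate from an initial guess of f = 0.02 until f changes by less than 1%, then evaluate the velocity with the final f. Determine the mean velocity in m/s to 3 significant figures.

Rearranging Darcy-Weisbach: V = √(2·ΔP·D/(f·L·ρ)). With ε/D = 1.4e-06/0.396 = 3.54e-06, iterate starting from f = 0.02:
  f = 0.02 → V = √(2·4.82e+05·0.396/(0.02·1230·897)) = 4.159 m/s; Re = ρVD/μ = 6.655e+04; f → 0.01945
  f = 0.01945 → V = 4.218 m/s; Re = 6.748e+04; f → 0.01939
Converged (Δf/f < 1%). With the final f = 0.01939: V = √(2·4.82e+05·0.396/(0.01939·1230·897)) = 4.224 m/s.

V ≈ 4.22 m/s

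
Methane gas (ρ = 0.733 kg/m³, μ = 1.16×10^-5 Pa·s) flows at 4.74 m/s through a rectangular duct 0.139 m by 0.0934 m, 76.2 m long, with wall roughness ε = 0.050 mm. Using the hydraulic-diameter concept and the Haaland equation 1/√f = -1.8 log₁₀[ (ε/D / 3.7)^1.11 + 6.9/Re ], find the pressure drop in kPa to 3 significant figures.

Hydraulic diameter D_h = 4A/P = 4·(0.139·0.0934)/(2·(0.139+0.0934)) = 0.05193/0.4648 = 0.1117 m.
Re = ρVD_h/μ = 0.733·4.74·0.1117/1.16e-05 = 3.346e+04.
ε/D_h = 5e-05/0.1117 = 0.000448; Haaland gives 1/√f = -1.8 log₁₀[4.48e-05+0.000206] = 6.48, so f = 0.02381.
ΔP = f(L/D_h)(ρV²/2) = 0.02381·76.2/0.1117·8.234 = 133.7 Pa.
ΔP = 0.134 kPa.

ΔP ≈ 0.134 kPa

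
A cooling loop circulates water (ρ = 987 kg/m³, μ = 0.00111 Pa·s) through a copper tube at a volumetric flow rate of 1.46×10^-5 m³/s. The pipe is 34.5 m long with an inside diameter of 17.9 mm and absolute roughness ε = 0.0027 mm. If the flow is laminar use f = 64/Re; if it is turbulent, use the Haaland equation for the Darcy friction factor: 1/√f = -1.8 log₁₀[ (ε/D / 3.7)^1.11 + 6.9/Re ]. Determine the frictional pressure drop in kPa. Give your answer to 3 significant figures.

Cross-sectional area A = πD²/4 = π(0.0179)²/4 = 0.0002516 m²; mean velocity V = Q/A = 1.46e-05/0.0002516 = 0.05802 m/s.
Reynolds number Re = ρVD/μ = 987 · 0.05802 · 0.0179 / 0.00111 = 923.4.
Re < 2300 → laminar flow, so f = 64/Re = 64/923.4 = 0.06931 (the turbulent correlation is not needed).
Darcy-Weisbach: ΔP = f(L/D)(ρV²/2) = 0.06931·(34.5/0.0179)·(987·0.05802²/2) = 0.06931·1927·1.661 = 221.9 Pa.
ΔP = 221.9 Pa = 0.222 kPa.

ΔP ≈ 0.222 kPa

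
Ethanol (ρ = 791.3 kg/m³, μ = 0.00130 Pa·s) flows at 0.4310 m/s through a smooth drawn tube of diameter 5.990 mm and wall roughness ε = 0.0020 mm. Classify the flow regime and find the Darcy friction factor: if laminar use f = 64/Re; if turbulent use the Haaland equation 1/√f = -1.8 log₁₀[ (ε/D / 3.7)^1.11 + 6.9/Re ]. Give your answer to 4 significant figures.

Re = ρVD/μ = 791.3·0.431·0.00599/0.0013 = 1571.
Re < 2300 → laminar, so f = 64/Re = 0.04073 (roughness is irrelevant in laminar flow).

f ≈ 0.04073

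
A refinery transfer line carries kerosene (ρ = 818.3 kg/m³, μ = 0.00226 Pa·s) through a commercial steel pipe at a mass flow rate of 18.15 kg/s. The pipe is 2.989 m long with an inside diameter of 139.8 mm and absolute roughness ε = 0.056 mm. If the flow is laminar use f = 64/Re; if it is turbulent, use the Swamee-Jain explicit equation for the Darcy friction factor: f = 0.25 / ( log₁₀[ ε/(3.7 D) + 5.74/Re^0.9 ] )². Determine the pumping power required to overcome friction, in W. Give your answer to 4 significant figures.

A = πD²/4 = π(0.1398)²/4 = 0.01535 m²; mean velocity V = ṁ/(ρA) = 18.15/(818.3 · 0.01535) = 1.445 m/s.
Reynolds number Re = ρVD/μ = 818.3 · 1.445 · 0.1398 / 0.00226 = 7.314e+04.
Re > 4000 → turbulent. Relative roughness ε/D = 5.6e-05/0.1398 = 0.000401. Swamee-Jain: f = 0.25/(log₁₀[0.000401/3.7 + 5.74/7.314e+04^0.9])² = 0.25/(log₁₀[0.000108 + 0.000241])² = 0.25/(-3.457)² = 0.02091.
Darcy-Weisbach: ΔP = f(L/D)(ρV²/2) = 0.02091·(2.989/0.1398)·(818.3·1.445²/2) = 0.02091·21.38·854.3 = 382 Pa.
Q = ṁ/ρ = 18.15/818.3 = 0.02218 m³/s.
Pumping power P = QΔP = 0.02218·382 = 8.4726 W = 8.473 W.

P ≈ 8.473 W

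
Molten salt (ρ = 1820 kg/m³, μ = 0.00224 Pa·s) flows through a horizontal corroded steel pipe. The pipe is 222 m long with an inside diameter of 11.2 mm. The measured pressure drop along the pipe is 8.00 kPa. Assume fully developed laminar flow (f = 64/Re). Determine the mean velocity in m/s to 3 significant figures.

For laminar flow, f = 64/Re with Re = ρVD/μ, so Darcy-Weisbach reduces to ΔP = 32μLV/D². Solving for V: V = ΔP·D²/(32μL) = 8000·(0.0112)²/(32·0.00224·222) = 0.06306 m/s.
Check: Re = ρVD/μ = 1820·0.06306·0.0112/0.00224 = 573.9 < 2300, so the laminar assumption holds.

V ≈ 0.0631 m/s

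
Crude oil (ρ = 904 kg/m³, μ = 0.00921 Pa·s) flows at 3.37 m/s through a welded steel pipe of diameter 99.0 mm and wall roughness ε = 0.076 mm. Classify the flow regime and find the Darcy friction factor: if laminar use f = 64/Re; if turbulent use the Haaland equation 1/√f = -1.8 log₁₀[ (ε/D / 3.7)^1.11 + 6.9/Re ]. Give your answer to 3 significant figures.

f ≈ 0.0247

Re = ρVD/μ = 904·3.37·0.099/0.00921 = 3.275e+04.
Re > 4000 → turbulent. ε/D = 7.6e-05/0.099 = 0.000768; Haaland: 1/√f = -1.8 log₁₀[8.16e-05 + 0.000211] = 6.361, so f = 0.02471.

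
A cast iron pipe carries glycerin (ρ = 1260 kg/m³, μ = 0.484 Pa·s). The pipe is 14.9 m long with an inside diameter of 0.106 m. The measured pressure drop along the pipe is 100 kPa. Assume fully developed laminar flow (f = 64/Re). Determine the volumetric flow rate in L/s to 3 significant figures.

Q ≈ 43.0 L/s

For laminar flow, f = 64/Re with Re = ρVD/μ, so Darcy-Weisbach reduces to ΔP = 32μLV/D². Solving for V: V = ΔP·D²/(32μL) = 1e+05·(0.106)²/(32·0.484·14.9) = 4.869 m/s.
Check: Re = ρVD/μ = 1260·4.869·0.106/0.484 = 1344 < 2300, so the laminar assumption holds.
Q = V·A = 4.869·(π/4·0.106²) = 0.04297 m³/s = 43.0 L/s.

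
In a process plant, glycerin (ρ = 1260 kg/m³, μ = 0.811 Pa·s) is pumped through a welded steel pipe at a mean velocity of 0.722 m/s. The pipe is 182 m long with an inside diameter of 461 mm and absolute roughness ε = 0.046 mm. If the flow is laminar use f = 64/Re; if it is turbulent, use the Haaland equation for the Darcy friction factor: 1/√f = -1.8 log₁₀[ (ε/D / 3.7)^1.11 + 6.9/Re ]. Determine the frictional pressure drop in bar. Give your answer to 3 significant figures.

Reynolds number Re = ρVD/μ = 1260 · 0.722 · 0.461 / 0.811 = 517.1.
Re < 2300 → laminar flow, so f = 64/Re = 64/517.1 = 0.1238 (the turbulent correlation is not needed).
Darcy-Weisbach: ΔP = f(L/D)(ρV²/2) = 0.1238·(182/0.461)·(1260·0.722²/2) = 0.1238·394.8·328.4 = 1.605e+04 Pa.
ΔP = 1.605e+04 Pa = 0.160 bar.

ΔP ≈ 0.160 bar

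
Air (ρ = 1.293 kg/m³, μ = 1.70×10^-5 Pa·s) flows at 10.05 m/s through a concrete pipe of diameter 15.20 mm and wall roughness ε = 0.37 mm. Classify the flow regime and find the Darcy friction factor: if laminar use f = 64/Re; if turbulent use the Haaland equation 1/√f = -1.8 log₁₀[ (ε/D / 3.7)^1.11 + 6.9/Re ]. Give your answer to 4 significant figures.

Re = ρVD/μ = 1.293·10.05·0.0152/1.7e-05 = 1.162e+04.
Re > 4000 → turbulent. ε/D = 0.00037/0.0152 = 0.0243; Haaland: 1/√f = -1.8 log₁₀[0.00379 + 0.000594] = 4.245, so f = 0.05548.

f ≈ 0.05548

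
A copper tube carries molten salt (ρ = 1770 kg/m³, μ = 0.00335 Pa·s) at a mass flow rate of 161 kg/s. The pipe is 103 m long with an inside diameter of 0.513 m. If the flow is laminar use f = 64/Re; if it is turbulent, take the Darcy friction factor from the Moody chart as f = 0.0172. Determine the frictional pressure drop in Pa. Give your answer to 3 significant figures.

A = πD²/4 = π(0.513)²/4 = 0.2067 m²; mean velocity V = ṁ/(ρA) = 161/(1770 · 0.2067) = 0.4401 m/s.
Reynolds number Re = ρVD/μ = 1770 · 0.4401 · 0.513 / 0.00335 = 1.193e+05.
Re > 4000 → turbulent; use the Moody-chart value f = 0.0172.
Darcy-Weisbach: ΔP = f(L/D)(ρV²/2) = 0.0172·(103/0.513)·(1770·0.4401²/2) = 0.0172·200.8·171.4 = 591.9 Pa.

ΔP ≈ 592 Pa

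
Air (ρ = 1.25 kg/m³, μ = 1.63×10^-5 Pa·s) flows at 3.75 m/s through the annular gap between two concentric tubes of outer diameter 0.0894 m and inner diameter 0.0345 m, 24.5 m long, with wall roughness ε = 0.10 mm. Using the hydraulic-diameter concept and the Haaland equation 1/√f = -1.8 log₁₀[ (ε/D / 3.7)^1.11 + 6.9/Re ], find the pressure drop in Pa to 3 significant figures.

ΔP ≈ 119 Pa

Hydraulic diameter D_h = 4A/P = D_o - D_i = 0.0894 - 0.0345 = 0.0549 m.
Re = ρVD_h/μ = 1.25·3.75·0.0549/1.63e-05 = 1.579e+04.
ε/D_h = 0.0001/0.0549 = 0.00182; Haaland gives 1/√f = -1.8 log₁₀[0.000213+0.000437] = 5.737, so f = 0.03039.
ΔP = f(L/D_h)(ρV²/2) = 0.03039·24.5/0.0549·8.789 = 119.2 Pa.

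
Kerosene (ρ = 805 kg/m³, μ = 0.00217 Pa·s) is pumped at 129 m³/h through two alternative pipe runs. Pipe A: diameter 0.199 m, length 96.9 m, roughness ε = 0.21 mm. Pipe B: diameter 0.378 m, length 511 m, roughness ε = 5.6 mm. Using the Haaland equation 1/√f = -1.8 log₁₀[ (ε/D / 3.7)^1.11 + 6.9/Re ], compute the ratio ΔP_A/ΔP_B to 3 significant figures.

ΔP_A/ΔP_B ≈ 2.37

Pipe A: V = Q/A = 0.03583/0.0311 = 1.152 m/s; Re = 8.505e+04; ε/D = 0.00106; Haaland → f = 0.02249; ΔP_A = f(L/D)(ρV²/2) = 5850 Pa.
Pipe B: V = Q/A = 0.03583/0.1122 = 0.3193 m/s; Re = 4.478e+04; ε/D = 0.0148; Haaland → f = 0.04457; ΔP_B = f(L/D)(ρV²/2) = 2473 Pa.
ΔP_A/ΔP_B = 5850/2473 = 2.37.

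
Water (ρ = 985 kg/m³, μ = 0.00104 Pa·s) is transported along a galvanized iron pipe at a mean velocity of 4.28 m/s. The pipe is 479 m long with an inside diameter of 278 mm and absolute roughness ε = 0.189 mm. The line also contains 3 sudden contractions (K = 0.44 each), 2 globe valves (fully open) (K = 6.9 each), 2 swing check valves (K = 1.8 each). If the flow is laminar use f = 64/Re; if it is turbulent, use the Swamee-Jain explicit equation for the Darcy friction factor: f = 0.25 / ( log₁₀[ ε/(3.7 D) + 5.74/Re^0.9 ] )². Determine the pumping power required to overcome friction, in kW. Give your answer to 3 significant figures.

Reynolds number Re = ρVD/μ = 985 · 4.28 · 0.278 / 0.00104 = 1.127e+06.
Re > 4000 → turbulent. Relative roughness ε/D = 0.000189/0.278 = 0.00068. Swamee-Jain: f = 0.25/(log₁₀[0.00068/3.7 + 5.74/1.127e+06^0.9])² = 0.25/(log₁₀[0.000184 + 2.05e-05])² = 0.25/(-3.69)² = 0.01836.
Total minor-loss coefficient ΣK = 3·0.44 + 2·6.9 + 2·1.8 = 18.7.
ΔP = [f·L/D + ΣK]·(ρV²/2) = [0.01836·479/0.278 + 18.7]·(985·4.28²/2) = [31.64 + 18.7]·9022 = 4.543e+05 Pa.
Q = V·A = 4.28·0.0607 = 0.2598 m³/s.
Pumping power P = QΔP = 0.2598·4.543e+05 = 118000 W = 118 kW.

P ≈ 118 kW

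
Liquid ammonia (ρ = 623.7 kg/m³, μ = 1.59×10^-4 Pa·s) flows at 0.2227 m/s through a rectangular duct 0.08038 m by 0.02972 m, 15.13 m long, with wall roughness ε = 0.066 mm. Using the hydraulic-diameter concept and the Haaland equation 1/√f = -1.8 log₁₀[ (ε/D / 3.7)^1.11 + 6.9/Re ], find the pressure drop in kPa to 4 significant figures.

ΔP ≈ 0.1400 kPa

Hydraulic diameter D_h = 4A/P = 4·(0.08038·0.02972)/(2·(0.08038+0.02972)) = 0.009556/0.2202 = 0.04339 m.
Re = ρVD_h/μ = 623.7·0.2227·0.04339/0.000159 = 3.791e+04.
ε/D_h = 6.6e-05/0.04339 = 0.00152; Haaland gives 1/√f = -1.8 log₁₀[0.000174+0.000182] = 6.207, so f = 0.02596.
ΔP = f(L/D_h)(ρV²/2) = 0.02596·15.13/0.04339·15.47 = 140 Pa.
ΔP = 0.1400 kPa.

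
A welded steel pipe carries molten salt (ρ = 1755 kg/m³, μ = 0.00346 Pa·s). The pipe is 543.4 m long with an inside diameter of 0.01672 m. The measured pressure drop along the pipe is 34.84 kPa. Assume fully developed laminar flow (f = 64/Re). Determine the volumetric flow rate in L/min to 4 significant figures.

Q ≈ 2.133 L/min

For laminar flow, f = 64/Re with Re = ρVD/μ, so Darcy-Weisbach reduces to ΔP = 32μLV/D². Solving for V: V = ΔP·D²/(32μL) = 3.484e+04·(0.01672)²/(32·0.00346·543.4) = 0.1619 m/s.
Check: Re = ρVD/μ = 1755·0.1619·0.01672/0.00346 = 1373 < 2300, so the laminar assumption holds.
Q = V·A = 0.1619·(π/4·0.01672²) = 3.554e-05 m³/s = 2.133 L/min.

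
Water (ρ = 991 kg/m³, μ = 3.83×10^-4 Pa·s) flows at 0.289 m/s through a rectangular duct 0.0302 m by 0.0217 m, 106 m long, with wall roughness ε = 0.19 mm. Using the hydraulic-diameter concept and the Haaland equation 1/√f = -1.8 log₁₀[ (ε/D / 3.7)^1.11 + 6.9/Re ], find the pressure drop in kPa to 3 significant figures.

ΔP ≈ 6.57 kPa

Hydraulic diameter D_h = 4A/P = 4·(0.0302·0.0217)/(2·(0.0302+0.0217)) = 0.002621/0.1038 = 0.02525 m.
Re = ρVD_h/μ = 991·0.289·0.02525/0.000383 = 1.888e+04.
ε/D_h = 0.00019/0.02525 = 0.00752; Haaland gives 1/√f = -1.8 log₁₀[0.00103+0.000365] = 5.14, so f = 0.03784.
ΔP = f(L/D_h)(ρV²/2) = 0.03784·106/0.02525·41.38 = 6574 Pa.
ΔP = 6.57 kPa.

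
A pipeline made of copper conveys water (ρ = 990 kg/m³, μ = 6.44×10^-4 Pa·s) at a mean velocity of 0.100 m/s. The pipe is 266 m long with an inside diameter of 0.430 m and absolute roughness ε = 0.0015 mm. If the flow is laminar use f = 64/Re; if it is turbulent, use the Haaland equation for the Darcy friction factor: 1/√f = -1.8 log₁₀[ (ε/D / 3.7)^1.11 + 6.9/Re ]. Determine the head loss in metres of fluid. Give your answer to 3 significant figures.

h_f ≈ 0.00614 m

Reynolds number Re = ρVD/μ = 990 · 0.1 · 0.43 / 0.000644 = 6.61e+04.
Re > 4000 → turbulent. Relative roughness ε/D = 1.5e-06/0.43 = 3.49e-06. Haaland: 1/√f = -1.8 log₁₀[(3.49e-06/3.7)^1.11 + 6.9/6.61e+04] = -1.8 log₁₀[2.05e-07 + 0.000104] = 7.165, so f = 0.01948.
Darcy-Weisbach: ΔP = f(L/D)(ρV²/2) = 0.01948·(266/0.43)·(990·0.1²/2) = 0.01948·618.6·4.95 = 59.65 Pa.
Head loss h_f = ΔP/(ρg) = 59.65/(990·9.81) = 0.00614 m.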